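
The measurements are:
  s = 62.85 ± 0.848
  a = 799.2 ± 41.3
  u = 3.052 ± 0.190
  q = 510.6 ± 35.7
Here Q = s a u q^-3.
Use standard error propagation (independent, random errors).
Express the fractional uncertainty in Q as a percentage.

Since Q is a product/quotient, work with relative uncertainties:
  (1·δs/s)² = (1×0.0135)² = 0.000182;  (1·δa/a)² = (1×0.0517)² = 0.00267;  (1·δu/u)² = (1×0.0623)² = 0.00388;  (-3·δq/q)² = (-3×0.0699)² = 0.0440
δQ/Q = √(0.0507) = 0.225

22.5%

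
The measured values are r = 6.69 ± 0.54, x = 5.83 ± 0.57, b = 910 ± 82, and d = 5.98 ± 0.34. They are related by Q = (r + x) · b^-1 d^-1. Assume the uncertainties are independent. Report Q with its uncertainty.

0.00230 ± 0.000284

Let u = r + x = 12.5. δu = √(δr² + δx²) = √(0.292 + 0.325) = 0.785, so δu/u = 0.0627.
Q is then a monomial in u, b, d:
δQ/Q = √((δu/u)² + (-1·δb/b)² + (-1·δd/d)²) = √(0.00393 + 0.00812 + 0.00323) = 0.124
Q = 0.00230, so δQ = 0.124 × 0.00230 = 0.000284.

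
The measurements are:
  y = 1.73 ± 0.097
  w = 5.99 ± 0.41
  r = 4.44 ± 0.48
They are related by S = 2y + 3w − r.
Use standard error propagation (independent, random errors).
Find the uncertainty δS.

For a sum/difference, combine absolute errors in quadrature:
  (2·δy)² = 0.0376;  (3·δw)² = 1.51;  (δr)² = 0.230
δS = √(1.78) = 1.33

1.33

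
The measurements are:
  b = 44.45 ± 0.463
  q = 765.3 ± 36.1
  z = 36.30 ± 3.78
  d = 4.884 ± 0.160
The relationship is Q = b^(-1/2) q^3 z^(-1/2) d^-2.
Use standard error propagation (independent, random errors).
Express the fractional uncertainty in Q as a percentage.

16.4%

Each factor contributes (exponent × relative error)² to (δQ/Q)²:
  (−½·δb/b)² = (-0.5×0.0104)² = 2.71e-05;  (3·δq/q)² = (3×0.0472)² = 0.0200;  (−½·δz/z)² = (-0.5×0.104)² = 0.00271;  (-2·δd/d)² = (-2×0.0328)² = 0.00429
δQ/Q = √(0.0271) = 0.164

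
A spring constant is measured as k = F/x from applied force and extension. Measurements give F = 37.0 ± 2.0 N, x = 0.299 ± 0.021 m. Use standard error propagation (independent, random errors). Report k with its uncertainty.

For a monomial k ∝ F, x^-1, fractional errors add in quadrature:
  (1·δF/F)² = (1×0.0541)² = 0.00292;  (-1·δx/x)² = (-1×0.0702)² = 0.00493
δk/k = √(0.00785) = 0.0886
k = 124 N/m, so δk = 0.0886 × 124 = 11.0 N/m.

124 ± 11.0 N/m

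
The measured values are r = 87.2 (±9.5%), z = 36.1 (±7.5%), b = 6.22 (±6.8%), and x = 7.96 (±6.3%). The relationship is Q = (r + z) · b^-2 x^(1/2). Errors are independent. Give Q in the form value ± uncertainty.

Let u = r + z = 123. δu = √(δr² + δz²) = √(68.6 + 7.33) = 8.72, so δu/u = 0.0707.
Q is then a monomial in u, b, x:
δQ/Q = √((δu/u)² + (-2·δb/b)² + (½·δx/x)²) = √(0.00500 + 0.0185 + 0.000992) = 0.156
Q = 8.99, so δQ = 0.156 × 8.99 = 1.41.

8.99 ± 1.41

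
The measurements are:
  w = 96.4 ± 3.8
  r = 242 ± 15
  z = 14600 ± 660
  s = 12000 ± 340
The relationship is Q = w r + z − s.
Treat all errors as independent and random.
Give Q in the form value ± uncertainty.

Let p = w·r = 23300. δp/p = √((1·δw/w)² + (1·δr/r)²) = √(0.00155 + 0.00384) = 0.0735, so δp = 1710.
Q = p + z − s: δQ = √(δp² + δz² + δs²) = √(2.94e+06 + 4.36e+05 + 1.16e+05) = 1870
Q = 25900.

25900 ± 1870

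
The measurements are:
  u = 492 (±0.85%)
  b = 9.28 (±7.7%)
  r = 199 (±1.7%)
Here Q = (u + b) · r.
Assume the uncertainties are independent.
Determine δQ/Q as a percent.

Let w = u + b = 501. δw = √(δu² + δb²) = √(17.5 + 0.511) = 4.24, so δw/w = 0.00846.
Q is then a monomial in w, r:
δQ/Q = √((δw/w)² + (1·δr/r)²) = √(7.16e-05 + 0.000289) = 0.0190

1.90%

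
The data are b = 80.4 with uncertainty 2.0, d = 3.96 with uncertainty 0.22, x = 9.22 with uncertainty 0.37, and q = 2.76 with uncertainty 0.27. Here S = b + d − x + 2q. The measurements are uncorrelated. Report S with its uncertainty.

Absolute uncertainties add in quadrature for a linear combination:
  (δb)² = 4.00;  (δd)² = 0.0484;  (δx)² = 0.137;  (2·δq)² = 0.292
δS = √(4.48) = 2.12
S = 80.7.

80.7 ± 2.12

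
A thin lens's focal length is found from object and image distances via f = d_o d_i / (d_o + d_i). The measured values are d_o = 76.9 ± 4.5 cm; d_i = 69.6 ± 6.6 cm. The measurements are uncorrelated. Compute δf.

2.08 cm

∂f/∂d_o = (d_i/(d_o+d_i))² = 0.226;  ∂f/∂d_i = (d_o/(d_o+d_i))² = 0.276
δf = √((∂f/∂d_o · δd_o)² + (∂f/∂d_i · δd_i)²) = √(1.03 + 3.31) = 2.08 cm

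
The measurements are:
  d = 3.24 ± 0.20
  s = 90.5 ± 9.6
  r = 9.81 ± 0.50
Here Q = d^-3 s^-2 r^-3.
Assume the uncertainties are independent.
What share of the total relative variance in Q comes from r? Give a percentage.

(δQ/Q)² = (-3·δd/d)² + (-2·δs/s)² + (-3·δr/r)²
  d term: (-3×0.0617)² = 0.0343
  s term: (-2×0.106)² = 0.0450
  r term: (-3×0.0510)² = 0.0234
Total = 0.103. Share from r = 0.0234/0.103 = 0.228.

22.8%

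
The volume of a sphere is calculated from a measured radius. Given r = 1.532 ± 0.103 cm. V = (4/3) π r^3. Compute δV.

3.04 cm^3

V ∝ r^3, so δV/V = |3| · δr/r = 3 × 0.0672 = 0.202.
V = 15.06 cm^3, so δV = 0.202 × 15.06 = 3.04 cm^3.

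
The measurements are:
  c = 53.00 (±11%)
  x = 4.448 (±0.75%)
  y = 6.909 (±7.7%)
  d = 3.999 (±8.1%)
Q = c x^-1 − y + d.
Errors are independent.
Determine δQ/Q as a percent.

Let p = c·x^-1 = 11.92. δp/p = √((1·δc/c)² + (-1·δx/x)²) = √(0.0121 + 5.62e-05) = 0.110, so δp = 1.31.
Q = p − y + d: δQ = √(δp² + δy² + δd²) = √(1.73 + 0.283 + 0.105) = 1.45
Q = 9.005, so δQ/Q = 1.45/9.005 = 0.161.

16.1%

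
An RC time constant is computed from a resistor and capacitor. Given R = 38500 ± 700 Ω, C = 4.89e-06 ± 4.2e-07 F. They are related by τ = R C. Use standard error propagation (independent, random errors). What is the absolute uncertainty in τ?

Relative error in a monomial: (δτ/τ)² = Σ (nᵢ · δxᵢ/xᵢ)².
  (1·δR/R)² = (1×0.0182)² = 0.000331;  (1·δC/C)² = (1×0.0859)² = 0.00738
δτ/τ = √(0.00771) = 0.0878
τ = 0.188 s, so δτ = 0.0878 × 0.188 = 0.0165 s.

0.0165 s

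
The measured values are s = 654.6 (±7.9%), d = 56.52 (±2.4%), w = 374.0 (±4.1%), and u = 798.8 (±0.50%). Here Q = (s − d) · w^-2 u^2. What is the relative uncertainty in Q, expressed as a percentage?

Let h = s − d = 598.1. δh = √(δs² + δd²) = √(2670 + 1.84) = 51.7, so δh/h = 0.0865.
Q is then a monomial in h, w, u:
δQ/Q = √((δh/h)² + (-2·δw/w)² + (2·δu/u)²) = √(0.00748 + 0.00672 + 0.000100) = 0.120

12.0%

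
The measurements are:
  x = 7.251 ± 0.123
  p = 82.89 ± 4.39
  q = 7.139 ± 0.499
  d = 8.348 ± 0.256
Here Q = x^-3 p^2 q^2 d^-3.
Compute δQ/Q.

0.204

For a monomial Q ∝ x^-3, p^2, q^2, d^-3, fractional errors add in quadrature:
  (-3·δx/x)² = (-3×0.0170)² = 0.00259;  (2·δp/p)² = (2×0.0530)² = 0.0112;  (2·δq/q)² = (2×0.0699)² = 0.0195;  (-3·δd/d)² = (-3×0.0307)² = 0.00846
δQ/Q = √(0.0418) = 0.204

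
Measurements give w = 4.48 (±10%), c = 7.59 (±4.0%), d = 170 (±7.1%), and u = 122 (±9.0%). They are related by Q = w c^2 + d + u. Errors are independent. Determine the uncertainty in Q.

Let p = w·c^2 = 258. δp/p = √((1·δw/w)² + (2·δc/c)²) = √(0.0100 + 0.00640) = 0.128, so δp = 33.1.
Q = p + d + u: δQ = √(δp² + δd² + δu²) = √(1090 + 146 + 121) = 36.9

36.9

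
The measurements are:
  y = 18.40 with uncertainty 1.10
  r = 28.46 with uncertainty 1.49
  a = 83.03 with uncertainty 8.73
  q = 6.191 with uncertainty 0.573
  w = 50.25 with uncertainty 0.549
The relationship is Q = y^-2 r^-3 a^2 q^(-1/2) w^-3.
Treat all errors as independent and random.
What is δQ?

For a monomial Q ∝ y^-2, r^-3, a^2, q^(-1/2), w^-3, fractional errors add in quadrature:
  (-2·δy/y)² = (-2×0.0598)² = 0.0143;  (-3·δr/r)² = (-3×0.0524)² = 0.0247;  (2·δa/a)² = (2×0.105)² = 0.0442;  (−½·δq/q)² = (-0.5×0.0926)² = 0.00214;  (-3·δw/w)² = (-3×0.0109)² = 0.00107
δQ/Q = √(0.0864) = 0.294
Q = 2.798e-09, so δQ = 0.294 × 2.798e-09 = 8.22e-10.

8.22e-10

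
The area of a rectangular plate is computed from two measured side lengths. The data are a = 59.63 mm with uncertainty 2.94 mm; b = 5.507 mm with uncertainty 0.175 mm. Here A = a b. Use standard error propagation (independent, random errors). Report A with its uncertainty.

Relative error in a monomial: (δA/A)² = Σ (nᵢ · δxᵢ/xᵢ)².
  (1·δa/a)² = (1×0.0493)² = 0.00243;  (1·δb/b)² = (1×0.0318)² = 0.00101
δA/A = √(0.00344) = 0.0587
A = 328.4 mm^2, so δA = 0.0587 × 328.4 = 19.3 mm^2.

328.4 ± 19.3 mm^2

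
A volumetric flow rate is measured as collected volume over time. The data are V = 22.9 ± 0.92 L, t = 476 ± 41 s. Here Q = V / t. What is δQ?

0.00457 L/s

Relative error in a monomial: (δQ/Q)² = Σ (nᵢ · δxᵢ/xᵢ)².
  (1·δV/V)² = (1×0.0402)² = 0.00161;  (-1·δt/t)² = (-1×0.0861)² = 0.00742
δQ/Q = √(0.00903) = 0.0950
Q = 0.0481 L/s, so δQ = 0.0950 × 0.0481 = 0.00457 L/s.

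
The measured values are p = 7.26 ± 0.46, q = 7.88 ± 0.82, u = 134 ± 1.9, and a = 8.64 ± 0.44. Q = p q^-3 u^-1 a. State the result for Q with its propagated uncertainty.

0.000957 ± 0.000309

Each factor contributes (exponent × relative error)² to (δQ/Q)²:
  (1·δp/p)² = (1×0.0634)² = 0.00401;  (-3·δq/q)² = (-3×0.104)² = 0.0975;  (-1·δu/u)² = (-1×0.0142)² = 0.000201;  (1·δa/a)² = (1×0.0509)² = 0.00259
δQ/Q = √(0.104) = 0.323
Q = 0.000957, so δQ = 0.323 × 0.000957 = 0.000309.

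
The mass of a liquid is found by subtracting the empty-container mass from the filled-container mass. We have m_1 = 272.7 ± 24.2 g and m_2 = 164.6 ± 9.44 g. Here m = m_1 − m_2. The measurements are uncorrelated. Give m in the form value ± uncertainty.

108.1 ± 26.0 g

Sums and differences: (δm)² = Σ (cᵢ δxᵢ)².
  (δm_1)² = 586;  (δm_2)² = 89.1
δm = √(675) = 26.0 g
m = 108.1 g.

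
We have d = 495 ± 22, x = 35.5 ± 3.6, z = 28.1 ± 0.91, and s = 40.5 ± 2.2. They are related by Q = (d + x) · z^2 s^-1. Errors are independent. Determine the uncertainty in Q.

Let u = d + x = 530. δu = √(δd² + δx²) = √(484 + 13.0) = 22.3, so δu/u = 0.0420.
Q is then a monomial in u, z, s:
δQ/Q = √((δu/u)² + (2·δz/z)² + (-1·δs/s)²) = √(0.00177 + 0.00419 + 0.00295) = 0.0944
Q = 10300, so δQ = 0.0944 × 10300 = 976.

976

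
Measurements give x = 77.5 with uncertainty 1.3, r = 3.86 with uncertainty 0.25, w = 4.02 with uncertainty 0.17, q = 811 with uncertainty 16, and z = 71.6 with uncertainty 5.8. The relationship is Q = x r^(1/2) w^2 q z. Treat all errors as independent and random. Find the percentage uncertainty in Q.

Products/powers → add relative errors in quadrature, weighted by exponent:
  (1·δx/x)² = (1×0.0168)² = 0.000281;  (½·δr/r)² = (0.5×0.0648)² = 0.00105;  (2·δw/w)² = (2×0.0423)² = 0.00715;  (1·δq/q)² = (1×0.0197)² = 0.000389;  (1·δz/z)² = (1×0.0810)² = 0.00656
δQ/Q = √(0.0154) = 0.124

12.4%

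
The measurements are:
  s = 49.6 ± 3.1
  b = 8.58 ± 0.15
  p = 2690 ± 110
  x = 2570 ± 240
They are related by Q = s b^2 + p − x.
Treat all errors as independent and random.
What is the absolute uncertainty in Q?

372

Let w = s·b^2 = 3650. δw/w = √((1·δs/s)² + (2·δb/b)²) = √(0.00391 + 0.00122) = 0.0716, so δw = 261.
Q = w + p − x: δQ = √(δw² + δp² + δx²) = √(68400 + 12100 + 57600) = 372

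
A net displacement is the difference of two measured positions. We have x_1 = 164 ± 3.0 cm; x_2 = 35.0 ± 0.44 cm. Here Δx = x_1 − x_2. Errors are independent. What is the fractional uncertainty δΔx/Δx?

0.0235

Δx is a linear combination, so absolute uncertainties add in quadrature:
  (δx_1)² = 9.00;  (δx_2)² = 0.194
δΔx = √(9.19) = 3.03 cm
Δx = 129 cm, so δΔx/Δx = 3.03/129 = 0.0235.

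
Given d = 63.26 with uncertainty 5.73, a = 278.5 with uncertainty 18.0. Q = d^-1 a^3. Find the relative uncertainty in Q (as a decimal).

Each factor contributes (exponent × relative error)² to (δQ/Q)²:
  (-1·δd/d)² = (-1×0.0906)² = 0.00820;  (3·δa/a)² = (3×0.0646)² = 0.0376
δQ/Q = √(0.0458) = 0.214

0.214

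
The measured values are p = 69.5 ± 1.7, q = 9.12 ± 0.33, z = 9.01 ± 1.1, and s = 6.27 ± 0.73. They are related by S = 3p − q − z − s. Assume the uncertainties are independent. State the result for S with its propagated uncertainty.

184 ± 5.28

Each term contributes (cᵢ δxᵢ)² to (δS)²:
  (3·δp)² = 26.0;  (δq)² = 0.109;  (δz)² = 1.21;  (δs)² = 0.533
δS = √(27.9) = 5.28
S = 184.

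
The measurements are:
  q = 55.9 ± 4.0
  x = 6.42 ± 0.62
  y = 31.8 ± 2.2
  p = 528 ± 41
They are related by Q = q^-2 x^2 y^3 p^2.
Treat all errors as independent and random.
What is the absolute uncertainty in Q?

Products/powers → add relative errors in quadrature, weighted by exponent:
  (-2·δq/q)² = (-2×0.0716)² = 0.0205;  (2·δx/x)² = (2×0.0966)² = 0.0373;  (3·δy/y)² = (3×0.0692)² = 0.0431;  (2·δp/p)² = (2×0.0777)² = 0.0241
δQ/Q = √(0.125) = 0.354
Q = 1.18e+08, so δQ = 0.354 × 1.18e+08 = 4.18e+07.

4.18e+07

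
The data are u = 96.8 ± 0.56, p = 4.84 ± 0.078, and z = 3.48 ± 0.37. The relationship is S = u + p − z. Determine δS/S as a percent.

0.688%

S is a linear combination, so absolute uncertainties add in quadrature:
  (δu)² = 0.314;  (δp)² = 0.00608;  (δz)² = 0.137
δS = √(0.457) = 0.676
S = 98.2, so δS/S = 0.676/98.2 = 0.00688.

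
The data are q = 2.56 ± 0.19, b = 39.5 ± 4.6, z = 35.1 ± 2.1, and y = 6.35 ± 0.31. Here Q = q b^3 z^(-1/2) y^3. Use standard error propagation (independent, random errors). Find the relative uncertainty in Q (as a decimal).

0.387

For a monomial Q ∝ q, b^3, z^(-1/2), y^3, fractional errors add in quadrature:
  (1·δq/q)² = (1×0.0742)² = 0.00551;  (3·δb/b)² = (3×0.116)² = 0.122;  (−½·δz/z)² = (-0.5×0.0598)² = 0.000895;  (3·δy/y)² = (3×0.0488)² = 0.0214
δQ/Q = √(0.150) = 0.387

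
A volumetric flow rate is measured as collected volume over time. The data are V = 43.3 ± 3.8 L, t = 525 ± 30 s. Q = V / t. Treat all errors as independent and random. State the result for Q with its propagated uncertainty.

Q is a product of powers, so relative uncertainties combine in quadrature:
  (1·δV/V)² = (1×0.0878)² = 0.00770;  (-1·δt/t)² = (-1×0.0571)² = 0.00327
δQ/Q = √(0.0110) = 0.105
Q = 0.0825 L/s, so δQ = 0.105 × 0.0825 = 0.00864 L/s.

0.0825 ± 0.00864 L/s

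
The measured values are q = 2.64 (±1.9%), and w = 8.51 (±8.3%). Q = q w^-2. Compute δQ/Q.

0.167

Relative error in a monomial: (δQ/Q)² = Σ (nᵢ · δxᵢ/xᵢ)².
  (1·δq/q)² = (1×0.0190)² = 0.000361;  (-2·δw/w)² = (-2×0.0830)² = 0.0276
δQ/Q = √(0.0279) = 0.167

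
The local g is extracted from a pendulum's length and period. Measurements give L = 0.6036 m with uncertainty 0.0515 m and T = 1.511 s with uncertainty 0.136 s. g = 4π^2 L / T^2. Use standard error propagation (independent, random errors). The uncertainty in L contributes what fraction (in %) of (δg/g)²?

(δg/g)² = (1·δL/L)² + (-2·δT/T)²
  L term: (1×0.0853)² = 0.00728
  T term: (-2×0.0900)² = 0.0324
Total = 0.0397. Share from L = 0.00728/0.0397 = 0.183.

18.3%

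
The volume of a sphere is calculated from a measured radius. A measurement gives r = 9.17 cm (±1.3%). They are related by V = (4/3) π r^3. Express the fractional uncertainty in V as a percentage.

V ∝ r^3, so δV/V = |3| · δr/r = 3 × 0.0130 = 0.0390.

3.90%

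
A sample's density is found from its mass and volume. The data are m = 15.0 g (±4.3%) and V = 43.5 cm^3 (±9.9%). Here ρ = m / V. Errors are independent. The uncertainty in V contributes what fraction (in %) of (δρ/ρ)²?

(δρ/ρ)² = (1·δm/m)² + (-1·δV/V)²
  m term: (1×0.0430)² = 0.00185
  V term: (-1×0.0990)² = 0.00980
Total = 0.0116. Share from V = 0.00980/0.0116 = 0.841.

84.1%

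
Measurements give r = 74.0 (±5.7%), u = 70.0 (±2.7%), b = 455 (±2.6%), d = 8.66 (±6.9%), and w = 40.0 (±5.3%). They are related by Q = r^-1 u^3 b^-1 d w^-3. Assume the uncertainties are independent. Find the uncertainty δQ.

0.000278

Each factor contributes (exponent × relative error)² to (δQ/Q)²:
  (-1·δr/r)² = (-1×0.0570)² = 0.00325;  (3·δu/u)² = (3×0.0270)² = 0.00656;  (-1·δb/b)² = (-1×0.0260)² = 0.000676;  (1·δd/d)² = (1×0.0690)² = 0.00476;  (-3·δw/w)² = (-3×0.0530)² = 0.0253
δQ/Q = √(0.0405) = 0.201
Q = 0.00138, so δQ = 0.201 × 0.00138 = 0.000278.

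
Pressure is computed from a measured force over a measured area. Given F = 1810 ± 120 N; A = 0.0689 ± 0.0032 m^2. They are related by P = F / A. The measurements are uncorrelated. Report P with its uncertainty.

P is a product of powers, so relative uncertainties combine in quadrature:
  (1·δF/F)² = (1×0.0663)² = 0.00440;  (-1·δA/A)² = (-1×0.0464)² = 0.00216
δP/P = √(0.00655) = 0.0809
P = 26300 Pa, so δP = 0.0809 × 26300 = 2130 Pa.

26300 ± 2130 Pa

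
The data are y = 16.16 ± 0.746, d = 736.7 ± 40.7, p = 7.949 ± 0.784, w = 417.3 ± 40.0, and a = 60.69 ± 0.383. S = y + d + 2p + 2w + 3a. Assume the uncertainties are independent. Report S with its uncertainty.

Sums and differences: (δS)² = Σ (cᵢ δxᵢ)².
  (δy)² = 0.557;  (δd)² = 1660;  (2·δp)² = 2.46;  (2·δw)² = 6400;  (3·δa)² = 1.32
δS = √(8060) = 89.8
S = 1785.

1785 ± 89.8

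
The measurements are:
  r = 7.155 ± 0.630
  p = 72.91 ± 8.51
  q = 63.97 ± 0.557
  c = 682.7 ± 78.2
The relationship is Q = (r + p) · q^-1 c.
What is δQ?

134

Let u = r + p = 80.06. δu = √(δr² + δp²) = √(0.397 + 72.4) = 8.53, so δu/u = 0.107.
Q is then a monomial in u, q, c:
δQ/Q = √((δu/u)² + (-1·δq/q)² + (1·δc/c)²) = √(0.0114 + 7.58e-05 + 0.0131) = 0.157
Q = 854.5, so δQ = 0.157 × 854.5 = 134.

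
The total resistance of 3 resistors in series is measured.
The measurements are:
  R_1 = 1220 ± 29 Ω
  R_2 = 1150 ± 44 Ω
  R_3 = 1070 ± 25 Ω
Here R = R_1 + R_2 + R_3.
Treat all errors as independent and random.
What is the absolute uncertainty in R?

58.3 Ω

For a sum/difference, combine absolute errors in quadrature:
  (δR_1)² = 841;  (δR_2)² = 1940;  (δR_3)² = 625
δR = √(3400) = 58.3 Ω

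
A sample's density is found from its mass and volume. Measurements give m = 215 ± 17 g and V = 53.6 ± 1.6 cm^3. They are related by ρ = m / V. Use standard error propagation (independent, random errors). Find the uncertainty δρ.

Since ρ is a product/quotient, work with relative uncertainties:
  (1·δm/m)² = (1×0.0791)² = 0.00625;  (-1·δV/V)² = (-1×0.0299)² = 0.000891
δρ/ρ = √(0.00714) = 0.0845
ρ = 4.01 g/cm^3, so δρ = 0.0845 × 4.01 = 0.339 g/cm^3.

0.339 g/cm^3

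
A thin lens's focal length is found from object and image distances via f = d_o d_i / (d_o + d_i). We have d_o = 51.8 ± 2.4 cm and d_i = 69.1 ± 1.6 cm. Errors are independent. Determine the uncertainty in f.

0.837 cm

∂f/∂d_o = (d_i/(d_o+d_i))² = 0.327;  ∂f/∂d_i = (d_o/(d_o+d_i))² = 0.184
δf = √((∂f/∂d_o · δd_o)² + (∂f/∂d_i · δd_i)²) = √(0.615 + 0.0863) = 0.837 cm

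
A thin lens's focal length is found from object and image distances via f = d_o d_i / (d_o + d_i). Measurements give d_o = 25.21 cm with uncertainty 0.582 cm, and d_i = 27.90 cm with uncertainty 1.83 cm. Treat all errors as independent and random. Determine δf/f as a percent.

∂f/∂d_o = (d_i/(d_o+d_i))² = 0.276;  ∂f/∂d_i = (d_o/(d_o+d_i))² = 0.225
δf = √((∂f/∂d_o · δd_o)² + (∂f/∂d_i · δd_i)²) = √(0.0258 + 0.170) = 0.443 cm
f = 13.24 cm, so δf/f = 0.443/13.24 = 0.0334.

3.34%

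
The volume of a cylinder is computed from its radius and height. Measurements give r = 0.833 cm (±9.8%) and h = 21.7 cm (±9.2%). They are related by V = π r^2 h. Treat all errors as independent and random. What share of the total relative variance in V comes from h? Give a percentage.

(δV/V)² = (2·δr/r)² + (1·δh/h)²
  r term: (2×0.0980)² = 0.0384
  h term: (1×0.0920)² = 0.00846
Total = 0.0469. Share from h = 0.00846/0.0469 = 0.181.

18.1%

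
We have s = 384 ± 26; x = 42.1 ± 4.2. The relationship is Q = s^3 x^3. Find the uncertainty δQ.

Q is a product of powers, so relative uncertainties combine in quadrature:
  (3·δs/s)² = (3×0.0677)² = 0.0413;  (3·δx/x)² = (3×0.0998)² = 0.0896
δQ/Q = √(0.131) = 0.362
Q = 4.23e+12, so δQ = 0.362 × 4.23e+12 = 1.53e+12.

1.53e+12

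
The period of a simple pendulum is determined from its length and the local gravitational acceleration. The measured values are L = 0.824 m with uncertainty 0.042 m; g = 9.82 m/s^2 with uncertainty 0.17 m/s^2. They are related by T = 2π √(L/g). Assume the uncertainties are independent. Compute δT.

0.0490 s

Products/powers → add relative errors in quadrature, weighted by exponent:
  (½·δL/L)² = (0.5×0.0510)² = 0.000650;  (−½·δg/g)² = (-0.5×0.0173)² = 7.49e-05
δT/T = √(0.000724) = 0.0269
T = 1.82 s, so δT = 0.0269 × 1.82 = 0.0490 s.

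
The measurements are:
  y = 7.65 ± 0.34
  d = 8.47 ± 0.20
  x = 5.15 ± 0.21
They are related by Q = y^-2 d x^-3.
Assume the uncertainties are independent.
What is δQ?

Since Q is a product/quotient, work with relative uncertainties:
  (-2·δy/y)² = (-2×0.0444)² = 0.00790;  (1·δd/d)² = (1×0.0236)² = 0.000558;  (-3·δx/x)² = (-3×0.0408)² = 0.0150
δQ/Q = √(0.0234) = 0.153
Q = 0.00106, so δQ = 0.153 × 0.00106 = 0.000162.

0.000162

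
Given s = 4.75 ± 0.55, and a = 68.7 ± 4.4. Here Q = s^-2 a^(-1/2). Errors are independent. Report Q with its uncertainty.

Since Q is a product/quotient, work with relative uncertainties:
  (-2·δs/s)² = (-2×0.116)² = 0.0536;  (−½·δa/a)² = (-0.5×0.0640)² = 0.00103
δQ/Q = √(0.0547) = 0.234
Q = 0.00535, so δQ = 0.234 × 0.00535 = 0.00125.

0.00535 ± 0.00125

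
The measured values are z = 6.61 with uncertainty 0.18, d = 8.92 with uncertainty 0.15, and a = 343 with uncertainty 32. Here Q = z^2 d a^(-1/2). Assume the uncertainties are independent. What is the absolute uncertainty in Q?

Each factor contributes (exponent × relative error)² to (δQ/Q)²:
  (2·δz/z)² = (2×0.0272)² = 0.00297;  (1·δd/d)² = (1×0.0168)² = 0.000283;  (−½·δa/a)² = (-0.5×0.0933)² = 0.00218
δQ/Q = √(0.00542) = 0.0737
Q = 21.0, so δQ = 0.0737 × 21.0 = 1.55.

1.55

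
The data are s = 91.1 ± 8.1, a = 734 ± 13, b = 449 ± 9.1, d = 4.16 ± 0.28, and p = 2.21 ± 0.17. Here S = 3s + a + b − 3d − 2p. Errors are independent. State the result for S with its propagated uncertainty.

1440 ± 29.0

Absolute uncertainties add in quadrature for a linear combination:
  (3·δs)² = 590;  (δa)² = 169;  (δb)² = 82.8;  (3·δd)² = 0.706;  (2·δp)² = 0.116
δS = √(843) = 29.0
S = 1440.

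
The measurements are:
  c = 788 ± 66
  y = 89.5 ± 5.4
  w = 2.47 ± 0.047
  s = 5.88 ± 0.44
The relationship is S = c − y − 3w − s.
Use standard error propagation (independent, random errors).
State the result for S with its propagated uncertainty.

685 ± 66.2

Each term contributes (cᵢ δxᵢ)² to (δS)²:
  (δc)² = 4360;  (δy)² = 29.2;  (3·δw)² = 0.0199;  (δs)² = 0.194
δS = √(4390) = 66.2
S = 685.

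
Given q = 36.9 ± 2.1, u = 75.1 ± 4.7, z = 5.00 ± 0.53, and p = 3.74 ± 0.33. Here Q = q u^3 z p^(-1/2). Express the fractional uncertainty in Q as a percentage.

22.7%

Relative error in a monomial: (δQ/Q)² = Σ (nᵢ · δxᵢ/xᵢ)².
  (1·δq/q)² = (1×0.0569)² = 0.00324;  (3·δu/u)² = (3×0.0626)² = 0.0352;  (1·δz/z)² = (1×0.106)² = 0.0112;  (−½·δp/p)² = (-0.5×0.0882)² = 0.00195
δQ/Q = √(0.0517) = 0.227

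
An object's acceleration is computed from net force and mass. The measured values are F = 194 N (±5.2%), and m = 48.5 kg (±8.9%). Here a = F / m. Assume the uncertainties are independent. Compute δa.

0.412 m/s^2

Products/powers → add relative errors in quadrature, weighted by exponent:
  (1·δF/F)² = (1×0.0520)² = 0.00270;  (-1·δm/m)² = (-1×0.0890)² = 0.00792
δa/a = √(0.0106) = 0.103
a = 4.00 m/s^2, so δa = 0.103 × 4.00 = 0.412 m/s^2.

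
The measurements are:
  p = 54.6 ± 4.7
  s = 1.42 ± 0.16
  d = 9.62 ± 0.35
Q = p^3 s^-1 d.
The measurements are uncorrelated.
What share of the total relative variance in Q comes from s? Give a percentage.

(δQ/Q)² = (3·δp/p)² + (-1·δs/s)² + (1·δd/d)²
  p term: (3×0.0861)² = 0.0667
  s term: (-1×0.113)² = 0.0127
  d term: (1×0.0364)² = 0.00132
Total = 0.0807. Share from s = 0.0127/0.0807 = 0.157.

15.7%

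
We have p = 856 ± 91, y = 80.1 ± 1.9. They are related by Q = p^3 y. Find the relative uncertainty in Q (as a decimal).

For a monomial Q ∝ p^3, y, fractional errors add in quadrature:
  (3·δp/p)² = (3×0.106)² = 0.102;  (1·δy/y)² = (1×0.0237)² = 0.000563
δQ/Q = √(0.102) = 0.320

0.320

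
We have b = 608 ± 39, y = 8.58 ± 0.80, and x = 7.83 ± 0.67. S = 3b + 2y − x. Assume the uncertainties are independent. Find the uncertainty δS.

117

For a sum/difference, combine absolute errors in quadrature:
  (3·δb)² = 13700;  (2·δy)² = 2.56;  (δx)² = 0.449
δS = √(13700) = 117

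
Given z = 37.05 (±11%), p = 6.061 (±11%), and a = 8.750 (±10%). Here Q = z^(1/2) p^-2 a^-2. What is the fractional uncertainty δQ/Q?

Products/powers → add relative errors in quadrature, weighted by exponent:
  (½·δz/z)² = (0.5×0.110)² = 0.00302;  (-2·δp/p)² = (-2×0.110)² = 0.0484;  (-2·δa/a)² = (-2×0.100)² = 0.0400
δQ/Q = √(0.0914) = 0.302

0.302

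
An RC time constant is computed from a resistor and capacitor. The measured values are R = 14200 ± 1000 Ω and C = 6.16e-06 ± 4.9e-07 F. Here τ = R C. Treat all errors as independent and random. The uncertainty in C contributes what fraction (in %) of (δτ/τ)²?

56.1%

(δτ/τ)² = (1·δR/R)² + (1·δC/C)²
  R term: (1×0.0704)² = 0.00496
  C term: (1×0.0795)² = 0.00633
Total = 0.0113. Share from C = 0.00633/0.0113 = 0.561.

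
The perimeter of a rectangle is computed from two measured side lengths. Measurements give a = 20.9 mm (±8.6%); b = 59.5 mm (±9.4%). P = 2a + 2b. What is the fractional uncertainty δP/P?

Each term contributes (cᵢ δxᵢ)² to (δP)²:
  (2·δa)² = 12.9;  (2·δb)² = 125
δP = √(138) = 11.7 mm
P = 161 mm, so δP/P = 11.7/161 = 0.0731.

0.0731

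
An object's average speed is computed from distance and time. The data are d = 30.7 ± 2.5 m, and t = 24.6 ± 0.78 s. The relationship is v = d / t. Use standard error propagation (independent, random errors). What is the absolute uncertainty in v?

0.109 m/s

For a monomial v ∝ d, t^-1, fractional errors add in quadrature:
  (1·δd/d)² = (1×0.0814)² = 0.00663;  (-1·δt/t)² = (-1×0.0317)² = 0.00101
δv/v = √(0.00764) = 0.0874
v = 1.25 m/s, so δv = 0.0874 × 1.25 = 0.109 m/s.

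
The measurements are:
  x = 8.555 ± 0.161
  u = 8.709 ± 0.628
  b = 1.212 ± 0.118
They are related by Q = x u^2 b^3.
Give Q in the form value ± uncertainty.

1155 ± 377

Relative error in a monomial: (δQ/Q)² = Σ (nᵢ · δxᵢ/xᵢ)².
  (1·δx/x)² = (1×0.0188)² = 0.000354;  (2·δu/u)² = (2×0.0721)² = 0.0208;  (3·δb/b)² = (3×0.0974)² = 0.0853
δQ/Q = √(0.106) = 0.326
Q = 1155, so δQ = 0.326 × 1155 = 377.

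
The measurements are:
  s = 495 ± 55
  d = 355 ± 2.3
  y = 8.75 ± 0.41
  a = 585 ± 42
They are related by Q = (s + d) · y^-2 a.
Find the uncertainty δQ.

875

Let u = s + d = 850. δu = √(δs² + δd²) = √(3020 + 5.29) = 55.0, so δu/u = 0.0648.
Q is then a monomial in u, y, a:
δQ/Q = √((δu/u)² + (-2·δy/y)² + (1·δa/a)²) = √(0.00419 + 0.00878 + 0.00515) = 0.135
Q = 6490, so δQ = 0.135 × 6490 = 875.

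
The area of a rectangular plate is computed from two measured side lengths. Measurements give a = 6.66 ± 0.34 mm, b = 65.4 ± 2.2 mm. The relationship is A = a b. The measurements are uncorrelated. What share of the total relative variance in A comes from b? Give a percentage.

30.3%

(δA/A)² = (1·δa/a)² + (1·δb/b)²
  a term: (1×0.0511)² = 0.00261
  b term: (1×0.0336)² = 0.00113
Total = 0.00374. Share from b = 0.00113/0.00374 = 0.303.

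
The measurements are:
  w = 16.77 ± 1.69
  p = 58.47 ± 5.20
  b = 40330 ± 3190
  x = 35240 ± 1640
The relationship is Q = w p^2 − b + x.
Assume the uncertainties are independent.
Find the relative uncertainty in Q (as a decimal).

Let h = w·p^2 = 57330. δh/h = √((1·δw/w)² + (2·δp/p)²) = √(0.0102 + 0.0316) = 0.204, so δh = 11700.
Q = h − b + x: δQ = √(δh² + δb² + δx²) = √(1.37e+08 + 1.02e+07 + 2.69e+06) = 12300
Q = 52240, so δQ/Q = 12300/52240 = 0.235.

0.235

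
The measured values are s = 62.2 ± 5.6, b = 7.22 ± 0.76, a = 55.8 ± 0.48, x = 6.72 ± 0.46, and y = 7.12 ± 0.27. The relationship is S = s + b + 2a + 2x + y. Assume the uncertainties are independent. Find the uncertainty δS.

5.81

Each term contributes (cᵢ δxᵢ)² to (δS)²:
  (δs)² = 31.4;  (δb)² = 0.578;  (2·δa)² = 0.922;  (2·δx)² = 0.846;  (δy)² = 0.0729
δS = √(33.8) = 5.81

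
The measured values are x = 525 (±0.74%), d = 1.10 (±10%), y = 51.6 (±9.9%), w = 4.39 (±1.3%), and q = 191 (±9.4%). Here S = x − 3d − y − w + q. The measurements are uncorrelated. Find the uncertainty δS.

19.1

Absolute uncertainties add in quadrature for a linear combination:
  (δx)² = 15.1;  (3·δd)² = 0.109;  (δy)² = 26.1;  (δw)² = 0.00326;  (δq)² = 322
δS = √(364) = 19.1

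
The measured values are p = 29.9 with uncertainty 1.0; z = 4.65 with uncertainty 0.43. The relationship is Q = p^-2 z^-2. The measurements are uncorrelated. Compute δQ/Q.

Each factor contributes (exponent × relative error)² to (δQ/Q)²:
  (-2·δp/p)² = (-2×0.0334)² = 0.00447;  (-2·δz/z)² = (-2×0.0925)² = 0.0342
δQ/Q = √(0.0387) = 0.197

0.197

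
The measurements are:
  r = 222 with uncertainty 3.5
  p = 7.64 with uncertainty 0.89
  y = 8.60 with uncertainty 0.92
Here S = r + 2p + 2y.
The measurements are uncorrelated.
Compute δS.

Absolute uncertainties add in quadrature for a linear combination:
  (δr)² = 12.2;  (2·δp)² = 3.17;  (2·δy)² = 3.39
δS = √(18.8) = 4.34

4.34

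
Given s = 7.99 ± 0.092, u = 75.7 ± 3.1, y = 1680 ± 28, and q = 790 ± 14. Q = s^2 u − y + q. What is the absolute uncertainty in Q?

Let p = s^2·u = 4830. δp/p = √((2·δs/s)² + (1·δu/u)²) = √(0.000530 + 0.00168) = 0.0470, so δp = 227.
Q = p − y + q: δQ = √(δp² + δy² + δq²) = √(51600 + 784 + 196) = 229

229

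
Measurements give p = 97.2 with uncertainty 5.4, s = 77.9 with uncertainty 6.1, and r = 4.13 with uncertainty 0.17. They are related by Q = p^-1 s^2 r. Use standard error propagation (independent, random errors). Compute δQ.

44.1

Each factor contributes (exponent × relative error)² to (δQ/Q)²:
  (-1·δp/p)² = (-1×0.0556)² = 0.00309;  (2·δs/s)² = (2×0.0783)² = 0.0245;  (1·δr/r)² = (1×0.0412)² = 0.00169
δQ/Q = √(0.0293) = 0.171
Q = 258, so δQ = 0.171 × 258 = 44.1.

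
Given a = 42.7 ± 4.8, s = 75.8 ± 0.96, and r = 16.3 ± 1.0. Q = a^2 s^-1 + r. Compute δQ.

Let p = a^2·s^-1 = 24.1. δp/p = √((2·δa/a)² + (-1·δs/s)²) = √(0.0505 + 0.000160) = 0.225, so δp = 5.42.
Q = p + r: δQ = √(δp² + δr²) = √(29.3 + 1.00) = 5.51

5.51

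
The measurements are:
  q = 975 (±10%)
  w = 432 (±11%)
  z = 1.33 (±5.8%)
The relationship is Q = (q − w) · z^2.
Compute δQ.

Let u = q − w = 543. δu = √(δq² + δw²) = √(9510 + 2260) = 108, so δu/u = 0.200.
Q is then a monomial in u, z:
δQ/Q = √((δu/u)² + (2·δz/z)²) = √(0.0399 + 0.0135) = 0.231
Q = 961, so δQ = 0.231 × 961 = 222.

222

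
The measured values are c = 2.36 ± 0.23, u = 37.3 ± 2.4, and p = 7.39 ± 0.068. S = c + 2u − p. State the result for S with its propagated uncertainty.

Sums and differences: (δS)² = Σ (cᵢ δxᵢ)².
  (δc)² = 0.0529;  (2·δu)² = 23.0;  (δp)² = 0.00462
δS = √(23.1) = 4.81
S = 69.6.

69.6 ± 4.81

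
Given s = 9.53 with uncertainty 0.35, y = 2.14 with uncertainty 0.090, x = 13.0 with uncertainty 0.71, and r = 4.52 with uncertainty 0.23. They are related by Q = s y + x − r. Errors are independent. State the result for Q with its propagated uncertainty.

28.9 ± 1.36

Let p = s·y = 20.4. δp/p = √((1·δs/s)² + (1·δy/y)²) = √(0.00135 + 0.00177) = 0.0558, so δp = 1.14.
Q = p + x − r: δQ = √(δp² + δx² + δr²) = √(1.30 + 0.504 + 0.0529) = 1.36
Q = 28.9.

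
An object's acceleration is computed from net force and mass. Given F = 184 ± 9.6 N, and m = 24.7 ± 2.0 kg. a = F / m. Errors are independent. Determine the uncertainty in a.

0.718 m/s^2

Since a is a product/quotient, work with relative uncertainties:
  (1·δF/F)² = (1×0.0522)² = 0.00272;  (-1·δm/m)² = (-1×0.0810)² = 0.00656
δa/a = √(0.00928) = 0.0963
a = 7.45 m/s^2, so δa = 0.0963 × 7.45 = 0.718 m/s^2.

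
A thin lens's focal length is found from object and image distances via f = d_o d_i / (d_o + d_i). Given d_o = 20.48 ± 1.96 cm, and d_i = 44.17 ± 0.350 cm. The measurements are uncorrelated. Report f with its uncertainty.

∂f/∂d_o = (d_i/(d_o+d_i))² = 0.467;  ∂f/∂d_i = (d_o/(d_o+d_i))² = 0.100
δf = √((∂f/∂d_o · δd_o)² + (∂f/∂d_i · δd_i)²) = √(0.837 + 0.00123) = 0.916 cm
f = 13.99 cm.

13.99 ± 0.916 cm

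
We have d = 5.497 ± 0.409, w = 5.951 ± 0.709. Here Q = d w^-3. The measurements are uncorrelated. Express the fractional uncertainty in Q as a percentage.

Q is a product of powers, so relative uncertainties combine in quadrature:
  (1·δd/d)² = (1×0.0744)² = 0.00554;  (-3·δw/w)² = (-3×0.119)² = 0.128
δQ/Q = √(0.133) = 0.365

36.5%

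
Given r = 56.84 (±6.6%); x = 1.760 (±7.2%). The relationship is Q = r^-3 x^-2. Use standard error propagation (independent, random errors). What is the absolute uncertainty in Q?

4.3e-07

Relative error in a monomial: (δQ/Q)² = Σ (nᵢ · δxᵢ/xᵢ)².
  (-3·δr/r)² = (-3×0.0660)² = 0.0392;  (-2·δx/x)² = (-2×0.0720)² = 0.0207
δQ/Q = √(0.0599) = 0.245
Q = 1.758e-06, so δQ = 0.245 × 1.758e-06 = 4.3e-07.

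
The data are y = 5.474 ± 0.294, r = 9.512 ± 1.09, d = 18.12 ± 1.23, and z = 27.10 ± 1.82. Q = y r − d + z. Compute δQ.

6.95

Let p = y·r = 52.07. δp/p = √((1·δy/y)² + (1·δr/r)²) = √(0.00288 + 0.0131) = 0.127, so δp = 6.59.
Q = p − d + z: δQ = √(δp² + δd² + δz²) = √(43.4 + 1.51 + 3.31) = 6.95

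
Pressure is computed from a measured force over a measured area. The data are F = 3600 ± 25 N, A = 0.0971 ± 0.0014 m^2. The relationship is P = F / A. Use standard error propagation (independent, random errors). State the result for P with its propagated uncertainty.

Relative error in a monomial: (δP/P)² = Σ (nᵢ · δxᵢ/xᵢ)².
  (1·δF/F)² = (1×0.00694)² = 4.82e-05;  (-1·δA/A)² = (-1×0.0144)² = 0.000208
δP/P = √(0.000256) = 0.0160
P = 37100 Pa, so δP = 0.0160 × 37100 = 593 Pa.

37100 ± 593 Pa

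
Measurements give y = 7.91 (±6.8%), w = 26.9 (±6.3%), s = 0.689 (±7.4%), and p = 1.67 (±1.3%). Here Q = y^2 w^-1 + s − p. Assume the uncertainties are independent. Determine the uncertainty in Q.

Let h = y^2·w^-1 = 2.33. δh/h = √((2·δy/y)² + (-1·δw/w)²) = √(0.0185 + 0.00397) = 0.150, so δh = 0.349.
Q = h + s − p: δQ = √(δh² + δs² + δp²) = √(0.122 + 0.00260 + 0.000471) = 0.353

0.353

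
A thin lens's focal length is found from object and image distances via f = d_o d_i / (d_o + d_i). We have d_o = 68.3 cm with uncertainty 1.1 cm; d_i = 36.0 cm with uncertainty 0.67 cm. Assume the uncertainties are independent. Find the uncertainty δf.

0.316 cm

∂f/∂d_o = (d_i/(d_o+d_i))² = 0.119;  ∂f/∂d_i = (d_o/(d_o+d_i))² = 0.429
δf = √((∂f/∂d_o · δd_o)² + (∂f/∂d_i · δd_i)²) = √(0.0172 + 0.0825) = 0.316 cm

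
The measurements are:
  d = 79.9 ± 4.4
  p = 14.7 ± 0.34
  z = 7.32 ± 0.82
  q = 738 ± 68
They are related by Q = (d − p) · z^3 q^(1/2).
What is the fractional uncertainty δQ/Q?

Let u = d − p = 65.2. δu = √(δd² + δp²) = √(19.4 + 0.116) = 4.41, so δu/u = 0.0677.
Q is then a monomial in u, z, q:
δQ/Q = √((δu/u)² + (3·δz/z)² + (½·δq/q)²) = √(0.00458 + 0.113 + 0.00212) = 0.346

0.346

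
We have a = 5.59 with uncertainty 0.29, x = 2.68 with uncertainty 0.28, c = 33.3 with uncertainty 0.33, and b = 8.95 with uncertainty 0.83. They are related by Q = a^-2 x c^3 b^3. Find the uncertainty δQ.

7.18e+05

For a monomial Q ∝ a^-2, x, c^3, b^3, fractional errors add in quadrature:
  (-2·δa/a)² = (-2×0.0519)² = 0.0108;  (1·δx/x)² = (1×0.104)² = 0.0109;  (3·δc/c)² = (3×0.00991)² = 0.000884;  (3·δb/b)² = (3×0.0927)² = 0.0774
δQ/Q = √(0.1000) = 0.316
Q = 2.27e+06, so δQ = 0.316 × 2.27e+06 = 7.18e+05.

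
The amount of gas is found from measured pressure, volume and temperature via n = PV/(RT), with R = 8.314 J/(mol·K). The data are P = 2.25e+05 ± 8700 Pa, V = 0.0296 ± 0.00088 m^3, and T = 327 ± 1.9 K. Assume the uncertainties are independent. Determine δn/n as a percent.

n is a product of powers, so relative uncertainties combine in quadrature:
  (1·δP/P)² = (1×0.0387)² = 0.00150;  (1·δV/V)² = (1×0.0297)² = 0.000884;  (-1·δT/T)² = (-1×0.00581)² = 3.38e-05
δn/n = √(0.00241) = 0.0491

4.91%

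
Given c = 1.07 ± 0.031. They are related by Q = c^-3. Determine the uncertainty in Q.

Since Q is a product/quotient, work with relative uncertainties:
  (-3·δc/c)² = (-3×0.0290)² = 0.00755
δQ/Q = √(0.00755) = 0.0869
Q = 0.816, so δQ = 0.0869 × 0.816 = 0.0709.

0.0709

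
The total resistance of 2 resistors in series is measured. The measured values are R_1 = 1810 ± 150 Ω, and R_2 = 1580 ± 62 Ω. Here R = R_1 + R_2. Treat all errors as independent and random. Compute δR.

162 Ω

Sums and differences: (δR)² = Σ (cᵢ δxᵢ)².
  (δR_1)² = 22500;  (δR_2)² = 3840
δR = √(26300) = 162 Ω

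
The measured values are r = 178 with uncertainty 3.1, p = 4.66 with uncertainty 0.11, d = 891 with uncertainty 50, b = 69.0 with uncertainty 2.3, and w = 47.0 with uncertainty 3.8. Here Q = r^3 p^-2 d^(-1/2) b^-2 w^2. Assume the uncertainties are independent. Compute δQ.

770

Since Q is a product/quotient, work with relative uncertainties:
  (3·δr/r)² = (3×0.0174)² = 0.00273;  (-2·δp/p)² = (-2×0.0236)² = 0.00223;  (−½·δd/d)² = (-0.5×0.0561)² = 0.000787;  (-2·δb/b)² = (-2×0.0333)² = 0.00444;  (2·δw/w)² = (2×0.0809)² = 0.0261
δQ/Q = √(0.0363) = 0.191
Q = 4040, so δQ = 0.191 × 4040 = 770.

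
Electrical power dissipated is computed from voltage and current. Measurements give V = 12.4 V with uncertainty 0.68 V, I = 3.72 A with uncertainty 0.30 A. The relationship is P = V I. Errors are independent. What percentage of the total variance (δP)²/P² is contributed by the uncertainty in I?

68.4%

(δP/P)² = (1·δV/V)² + (1·δI/I)²
  V term: (1×0.0548)² = 0.00301
  I term: (1×0.0806)² = 0.00650
Total = 0.00951. Share from I = 0.00650/0.00951 = 0.684.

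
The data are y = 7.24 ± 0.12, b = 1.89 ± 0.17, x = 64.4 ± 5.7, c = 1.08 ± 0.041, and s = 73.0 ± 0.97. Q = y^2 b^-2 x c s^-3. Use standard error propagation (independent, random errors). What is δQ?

Since Q is a product/quotient, work with relative uncertainties:
  (2·δy/y)² = (2×0.0166)² = 0.00110;  (-2·δb/b)² = (-2×0.0899)² = 0.0324;  (1·δx/x)² = (1×0.0885)² = 0.00783;  (1·δc/c)² = (1×0.0380)² = 0.00144;  (-3·δs/s)² = (-3×0.0133)² = 0.00159
δQ/Q = √(0.0443) = 0.211
Q = 0.00262, so δQ = 0.211 × 0.00262 = 0.000552.

0.000552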